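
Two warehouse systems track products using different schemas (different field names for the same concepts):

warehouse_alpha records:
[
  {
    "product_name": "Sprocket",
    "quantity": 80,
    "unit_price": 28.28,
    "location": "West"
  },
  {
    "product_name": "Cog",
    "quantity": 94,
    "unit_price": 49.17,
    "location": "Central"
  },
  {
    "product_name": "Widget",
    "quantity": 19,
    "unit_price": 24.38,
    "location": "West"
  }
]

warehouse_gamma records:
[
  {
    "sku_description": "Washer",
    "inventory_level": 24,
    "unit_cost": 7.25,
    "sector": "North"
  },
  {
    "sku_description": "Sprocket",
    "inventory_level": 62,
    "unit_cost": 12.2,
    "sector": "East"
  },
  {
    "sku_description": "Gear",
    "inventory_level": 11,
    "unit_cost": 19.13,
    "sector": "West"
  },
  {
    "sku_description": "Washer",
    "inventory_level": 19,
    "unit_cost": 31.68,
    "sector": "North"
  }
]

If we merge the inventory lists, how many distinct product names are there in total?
5

Schema mapping: "product_name" (warehouse_alpha) = "sku_description" (warehouse_gamma) = product name

Products in warehouse_alpha: ['Cog', 'Sprocket', 'Widget']
Products in warehouse_gamma: ['Gear', 'Sprocket', 'Washer']

Union (unique products): ['Cog', 'Gear', 'Sprocket', 'Washer', 'Widget']
Count: 5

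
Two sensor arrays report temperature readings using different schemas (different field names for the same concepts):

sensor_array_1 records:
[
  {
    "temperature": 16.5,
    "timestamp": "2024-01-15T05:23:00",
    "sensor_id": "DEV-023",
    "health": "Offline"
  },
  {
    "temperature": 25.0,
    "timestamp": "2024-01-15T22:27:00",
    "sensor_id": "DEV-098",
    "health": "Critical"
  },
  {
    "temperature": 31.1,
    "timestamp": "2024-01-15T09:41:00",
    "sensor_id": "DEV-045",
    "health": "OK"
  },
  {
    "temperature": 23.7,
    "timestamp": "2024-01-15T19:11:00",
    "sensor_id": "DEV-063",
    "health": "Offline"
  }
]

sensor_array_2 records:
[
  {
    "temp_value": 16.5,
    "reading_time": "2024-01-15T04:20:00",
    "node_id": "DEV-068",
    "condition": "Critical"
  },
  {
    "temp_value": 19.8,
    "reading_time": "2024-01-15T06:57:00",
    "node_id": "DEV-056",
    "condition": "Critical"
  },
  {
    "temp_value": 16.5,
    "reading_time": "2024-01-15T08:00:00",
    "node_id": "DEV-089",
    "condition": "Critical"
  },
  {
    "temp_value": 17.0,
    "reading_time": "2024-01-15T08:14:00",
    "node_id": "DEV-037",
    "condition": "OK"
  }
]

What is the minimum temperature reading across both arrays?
16.5

Schema mapping: "temperature" (sensor_array_1) = "temp_value" (sensor_array_2) = temperature reading

Minimum in sensor_array_1: 16.5
Minimum in sensor_array_2: 16.5

Overall minimum: min(16.5, 16.5) = 16.5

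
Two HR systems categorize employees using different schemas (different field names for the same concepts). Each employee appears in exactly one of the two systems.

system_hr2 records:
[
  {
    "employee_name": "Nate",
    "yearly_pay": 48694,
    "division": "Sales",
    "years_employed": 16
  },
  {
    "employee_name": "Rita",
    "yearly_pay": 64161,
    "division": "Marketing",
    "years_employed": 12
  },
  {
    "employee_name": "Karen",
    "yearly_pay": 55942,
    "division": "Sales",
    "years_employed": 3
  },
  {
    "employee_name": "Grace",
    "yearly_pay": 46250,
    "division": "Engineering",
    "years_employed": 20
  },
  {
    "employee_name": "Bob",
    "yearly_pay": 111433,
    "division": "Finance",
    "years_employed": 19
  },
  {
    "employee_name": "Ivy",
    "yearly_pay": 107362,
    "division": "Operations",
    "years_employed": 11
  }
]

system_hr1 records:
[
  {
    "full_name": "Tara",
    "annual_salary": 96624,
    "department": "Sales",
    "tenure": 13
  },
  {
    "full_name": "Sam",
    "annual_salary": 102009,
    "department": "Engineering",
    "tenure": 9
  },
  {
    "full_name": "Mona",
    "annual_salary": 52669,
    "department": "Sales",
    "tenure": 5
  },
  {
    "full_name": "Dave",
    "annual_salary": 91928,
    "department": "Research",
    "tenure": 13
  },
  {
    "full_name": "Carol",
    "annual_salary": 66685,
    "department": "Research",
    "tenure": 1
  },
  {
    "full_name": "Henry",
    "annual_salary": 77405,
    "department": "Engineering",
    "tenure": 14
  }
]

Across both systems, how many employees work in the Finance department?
1

Schema mapping: "division" (system_hr2) = "department" (system_hr1) = department

Finance employees in system_hr2: 1
Finance employees in system_hr1: 0

Total in Finance: 1 + 0 = 1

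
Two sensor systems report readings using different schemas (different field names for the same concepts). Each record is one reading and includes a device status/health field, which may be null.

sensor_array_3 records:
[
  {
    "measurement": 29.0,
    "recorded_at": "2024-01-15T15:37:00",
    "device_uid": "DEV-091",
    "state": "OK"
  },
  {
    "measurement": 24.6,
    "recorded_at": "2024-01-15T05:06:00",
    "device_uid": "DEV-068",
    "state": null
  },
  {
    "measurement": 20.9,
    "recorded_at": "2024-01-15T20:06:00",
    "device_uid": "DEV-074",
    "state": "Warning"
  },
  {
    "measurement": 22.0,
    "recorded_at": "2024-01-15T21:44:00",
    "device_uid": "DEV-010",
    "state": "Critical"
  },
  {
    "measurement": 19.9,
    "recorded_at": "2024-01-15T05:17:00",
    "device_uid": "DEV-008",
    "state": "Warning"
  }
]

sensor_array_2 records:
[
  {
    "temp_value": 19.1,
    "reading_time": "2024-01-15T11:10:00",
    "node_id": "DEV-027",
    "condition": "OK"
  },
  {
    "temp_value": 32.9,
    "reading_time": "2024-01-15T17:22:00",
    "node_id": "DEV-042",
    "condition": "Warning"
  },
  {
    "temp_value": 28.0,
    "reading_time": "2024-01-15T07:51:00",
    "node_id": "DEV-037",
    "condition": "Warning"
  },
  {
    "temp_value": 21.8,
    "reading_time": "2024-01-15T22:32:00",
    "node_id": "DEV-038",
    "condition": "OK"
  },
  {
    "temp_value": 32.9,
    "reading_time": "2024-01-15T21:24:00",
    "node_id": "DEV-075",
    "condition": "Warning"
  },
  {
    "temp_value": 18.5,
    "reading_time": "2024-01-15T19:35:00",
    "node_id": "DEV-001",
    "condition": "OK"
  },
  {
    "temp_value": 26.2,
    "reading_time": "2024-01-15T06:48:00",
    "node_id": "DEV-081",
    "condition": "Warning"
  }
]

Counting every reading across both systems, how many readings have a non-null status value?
11

Schema mapping: "state" (sensor_array_3) = "condition" (sensor_array_2) = status

Non-null in sensor_array_3: 4
Non-null in sensor_array_2: 7

Total non-null: 4 + 7 = 11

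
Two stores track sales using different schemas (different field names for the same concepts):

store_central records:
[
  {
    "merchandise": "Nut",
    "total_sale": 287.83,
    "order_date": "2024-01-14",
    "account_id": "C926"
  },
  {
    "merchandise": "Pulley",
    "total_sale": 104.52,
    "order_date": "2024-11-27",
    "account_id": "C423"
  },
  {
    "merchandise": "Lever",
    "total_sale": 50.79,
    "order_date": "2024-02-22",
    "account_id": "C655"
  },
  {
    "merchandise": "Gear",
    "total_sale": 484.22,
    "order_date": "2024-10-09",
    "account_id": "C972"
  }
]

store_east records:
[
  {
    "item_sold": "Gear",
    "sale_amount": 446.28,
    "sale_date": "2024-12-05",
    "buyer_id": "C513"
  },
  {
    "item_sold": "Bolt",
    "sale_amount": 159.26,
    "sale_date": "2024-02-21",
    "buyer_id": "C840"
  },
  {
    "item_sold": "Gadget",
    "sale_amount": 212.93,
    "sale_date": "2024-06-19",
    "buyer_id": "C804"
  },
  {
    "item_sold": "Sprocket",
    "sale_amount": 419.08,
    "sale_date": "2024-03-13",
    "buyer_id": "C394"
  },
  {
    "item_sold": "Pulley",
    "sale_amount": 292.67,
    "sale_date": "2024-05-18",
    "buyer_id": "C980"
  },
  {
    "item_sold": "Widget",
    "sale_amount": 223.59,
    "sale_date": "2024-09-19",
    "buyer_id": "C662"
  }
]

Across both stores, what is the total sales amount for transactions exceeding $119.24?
2525.86

Schema mapping: "total_sale" (store_central) = "sale_amount" (store_east) = sale amount

Sum of sales > $119.24 in store_central: 772.05
Sum of sales > $119.24 in store_east: 1753.81

Total: 772.05 + 1753.81 = 2525.86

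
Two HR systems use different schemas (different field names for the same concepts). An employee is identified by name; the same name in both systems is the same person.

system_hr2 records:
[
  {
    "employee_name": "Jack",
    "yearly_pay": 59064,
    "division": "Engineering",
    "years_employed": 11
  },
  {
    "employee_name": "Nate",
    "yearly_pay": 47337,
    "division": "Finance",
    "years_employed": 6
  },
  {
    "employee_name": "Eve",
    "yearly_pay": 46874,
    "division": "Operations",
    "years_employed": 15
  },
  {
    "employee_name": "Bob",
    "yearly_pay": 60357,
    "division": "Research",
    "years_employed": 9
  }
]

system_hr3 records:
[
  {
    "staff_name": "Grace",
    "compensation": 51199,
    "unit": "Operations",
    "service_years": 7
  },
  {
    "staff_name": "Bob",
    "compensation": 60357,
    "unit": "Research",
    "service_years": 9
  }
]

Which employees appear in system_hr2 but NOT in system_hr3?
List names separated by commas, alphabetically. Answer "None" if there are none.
Eve, Jack, Nate

Schema mapping: "employee_name" (system_hr2) = "staff_name" (system_hr3) = employee name

Names in system_hr2: ['Bob', 'Eve', 'Jack', 'Nate']
Names in system_hr3: ['Bob', 'Grace']

In system_hr2 but not system_hr3: ['Eve', 'Jack', 'Nate']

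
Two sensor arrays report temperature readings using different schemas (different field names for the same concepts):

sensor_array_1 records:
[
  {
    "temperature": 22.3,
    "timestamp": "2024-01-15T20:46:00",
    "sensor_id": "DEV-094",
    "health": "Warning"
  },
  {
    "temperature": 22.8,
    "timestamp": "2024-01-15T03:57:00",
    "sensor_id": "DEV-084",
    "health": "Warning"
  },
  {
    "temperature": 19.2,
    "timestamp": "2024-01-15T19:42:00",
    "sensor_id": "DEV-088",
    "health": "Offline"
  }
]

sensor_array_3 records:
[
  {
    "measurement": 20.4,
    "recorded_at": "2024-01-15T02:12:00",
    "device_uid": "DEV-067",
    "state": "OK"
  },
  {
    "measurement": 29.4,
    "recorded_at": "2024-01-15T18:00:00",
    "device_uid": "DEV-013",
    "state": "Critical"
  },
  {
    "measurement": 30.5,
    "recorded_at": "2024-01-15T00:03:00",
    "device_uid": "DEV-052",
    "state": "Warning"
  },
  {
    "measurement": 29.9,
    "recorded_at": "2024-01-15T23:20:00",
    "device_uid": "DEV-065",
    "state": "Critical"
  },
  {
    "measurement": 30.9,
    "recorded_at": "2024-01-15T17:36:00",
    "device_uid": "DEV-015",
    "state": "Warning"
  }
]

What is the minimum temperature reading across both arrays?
19.2

Schema mapping: "temperature" (sensor_array_1) = "measurement" (sensor_array_3) = temperature reading

Minimum in sensor_array_1: 19.2
Minimum in sensor_array_3: 20.4

Overall minimum: min(19.2, 20.4) = 19.2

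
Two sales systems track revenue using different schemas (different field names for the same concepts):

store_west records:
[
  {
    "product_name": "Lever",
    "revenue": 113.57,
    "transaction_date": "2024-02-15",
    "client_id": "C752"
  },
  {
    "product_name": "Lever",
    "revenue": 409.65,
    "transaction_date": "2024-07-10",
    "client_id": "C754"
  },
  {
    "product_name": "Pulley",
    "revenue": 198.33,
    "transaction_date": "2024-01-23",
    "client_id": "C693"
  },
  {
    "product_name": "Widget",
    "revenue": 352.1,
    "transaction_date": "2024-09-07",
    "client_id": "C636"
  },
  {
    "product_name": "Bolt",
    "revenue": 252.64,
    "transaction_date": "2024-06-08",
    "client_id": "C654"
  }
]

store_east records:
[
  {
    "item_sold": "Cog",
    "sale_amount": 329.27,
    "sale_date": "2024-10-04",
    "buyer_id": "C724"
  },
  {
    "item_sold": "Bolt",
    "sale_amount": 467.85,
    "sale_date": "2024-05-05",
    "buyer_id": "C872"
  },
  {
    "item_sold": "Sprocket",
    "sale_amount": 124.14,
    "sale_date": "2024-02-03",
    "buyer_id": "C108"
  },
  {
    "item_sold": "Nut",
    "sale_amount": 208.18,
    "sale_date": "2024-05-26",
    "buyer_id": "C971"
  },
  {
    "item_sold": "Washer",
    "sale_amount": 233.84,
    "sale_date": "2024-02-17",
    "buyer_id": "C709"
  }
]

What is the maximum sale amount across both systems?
467.85

Reconcile: "revenue" (store_west) = "sale_amount" (store_east) = sale amount

Maximum in store_west: 409.65
Maximum in store_east: 467.85

Overall maximum: max(409.65, 467.85) = 467.85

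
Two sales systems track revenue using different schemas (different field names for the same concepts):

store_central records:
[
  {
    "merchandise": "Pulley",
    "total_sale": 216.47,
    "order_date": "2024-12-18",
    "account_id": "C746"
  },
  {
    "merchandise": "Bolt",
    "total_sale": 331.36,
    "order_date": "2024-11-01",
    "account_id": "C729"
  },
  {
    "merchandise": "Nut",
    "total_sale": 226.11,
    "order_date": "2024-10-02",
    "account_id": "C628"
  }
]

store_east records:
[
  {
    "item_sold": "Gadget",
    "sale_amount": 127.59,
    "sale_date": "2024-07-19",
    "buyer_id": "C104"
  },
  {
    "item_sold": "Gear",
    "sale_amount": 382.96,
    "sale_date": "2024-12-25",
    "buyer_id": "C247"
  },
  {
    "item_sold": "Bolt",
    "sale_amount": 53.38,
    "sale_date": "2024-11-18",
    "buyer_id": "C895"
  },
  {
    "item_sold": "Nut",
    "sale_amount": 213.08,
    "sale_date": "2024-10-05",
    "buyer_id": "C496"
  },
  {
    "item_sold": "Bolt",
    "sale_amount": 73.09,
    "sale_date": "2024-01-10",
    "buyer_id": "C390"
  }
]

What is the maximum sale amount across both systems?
382.96

Reconcile: "total_sale" (store_central) = "sale_amount" (store_east) = sale amount

Maximum in store_central: 331.36
Maximum in store_east: 382.96

Overall maximum: max(331.36, 382.96) = 382.96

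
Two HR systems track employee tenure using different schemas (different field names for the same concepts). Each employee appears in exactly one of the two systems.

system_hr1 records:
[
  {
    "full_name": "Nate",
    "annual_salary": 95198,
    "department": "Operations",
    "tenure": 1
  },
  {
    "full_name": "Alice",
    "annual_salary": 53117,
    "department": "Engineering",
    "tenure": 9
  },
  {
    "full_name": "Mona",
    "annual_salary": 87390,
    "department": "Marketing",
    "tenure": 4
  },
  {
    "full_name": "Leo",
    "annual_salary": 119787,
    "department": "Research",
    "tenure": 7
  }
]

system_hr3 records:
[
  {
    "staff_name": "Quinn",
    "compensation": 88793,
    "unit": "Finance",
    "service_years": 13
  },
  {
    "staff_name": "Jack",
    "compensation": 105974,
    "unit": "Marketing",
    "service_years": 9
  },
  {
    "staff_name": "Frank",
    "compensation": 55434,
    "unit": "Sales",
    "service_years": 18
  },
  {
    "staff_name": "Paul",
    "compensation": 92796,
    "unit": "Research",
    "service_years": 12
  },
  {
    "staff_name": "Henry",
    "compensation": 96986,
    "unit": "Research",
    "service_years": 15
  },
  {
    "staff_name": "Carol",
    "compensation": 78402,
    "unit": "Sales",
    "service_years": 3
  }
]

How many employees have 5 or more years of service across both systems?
7

Reconcile schemas: "tenure" (system_hr1) = "service_years" (system_hr3) = years of service

From system_hr1: 2 employees with >= 5 years
From system_hr3: 5 employees with >= 5 years

Total: 2 + 5 = 7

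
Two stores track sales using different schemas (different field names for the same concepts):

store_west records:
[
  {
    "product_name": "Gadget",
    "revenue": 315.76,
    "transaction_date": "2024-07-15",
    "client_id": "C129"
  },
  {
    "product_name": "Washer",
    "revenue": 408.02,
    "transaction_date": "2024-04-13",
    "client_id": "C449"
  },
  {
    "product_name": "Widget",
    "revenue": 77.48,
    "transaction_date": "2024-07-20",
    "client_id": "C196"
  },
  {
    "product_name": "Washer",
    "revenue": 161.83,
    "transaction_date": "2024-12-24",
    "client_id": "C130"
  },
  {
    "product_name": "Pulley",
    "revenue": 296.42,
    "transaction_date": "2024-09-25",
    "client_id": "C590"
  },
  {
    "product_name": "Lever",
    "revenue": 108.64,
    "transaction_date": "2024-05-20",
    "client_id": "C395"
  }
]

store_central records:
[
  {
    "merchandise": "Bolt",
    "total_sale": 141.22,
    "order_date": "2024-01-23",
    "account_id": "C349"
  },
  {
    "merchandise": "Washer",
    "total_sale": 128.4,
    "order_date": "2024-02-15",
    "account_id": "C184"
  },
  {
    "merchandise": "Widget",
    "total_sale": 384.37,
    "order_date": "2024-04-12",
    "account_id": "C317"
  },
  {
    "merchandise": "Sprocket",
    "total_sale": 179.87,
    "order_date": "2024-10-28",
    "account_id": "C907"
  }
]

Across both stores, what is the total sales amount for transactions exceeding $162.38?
1584.44

Schema mapping: "revenue" (store_west) = "total_sale" (store_central) = sale amount

Sum of sales > $162.38 in store_west: 1020.2
Sum of sales > $162.38 in store_central: 564.24

Total: 1020.2 + 564.24 = 1584.44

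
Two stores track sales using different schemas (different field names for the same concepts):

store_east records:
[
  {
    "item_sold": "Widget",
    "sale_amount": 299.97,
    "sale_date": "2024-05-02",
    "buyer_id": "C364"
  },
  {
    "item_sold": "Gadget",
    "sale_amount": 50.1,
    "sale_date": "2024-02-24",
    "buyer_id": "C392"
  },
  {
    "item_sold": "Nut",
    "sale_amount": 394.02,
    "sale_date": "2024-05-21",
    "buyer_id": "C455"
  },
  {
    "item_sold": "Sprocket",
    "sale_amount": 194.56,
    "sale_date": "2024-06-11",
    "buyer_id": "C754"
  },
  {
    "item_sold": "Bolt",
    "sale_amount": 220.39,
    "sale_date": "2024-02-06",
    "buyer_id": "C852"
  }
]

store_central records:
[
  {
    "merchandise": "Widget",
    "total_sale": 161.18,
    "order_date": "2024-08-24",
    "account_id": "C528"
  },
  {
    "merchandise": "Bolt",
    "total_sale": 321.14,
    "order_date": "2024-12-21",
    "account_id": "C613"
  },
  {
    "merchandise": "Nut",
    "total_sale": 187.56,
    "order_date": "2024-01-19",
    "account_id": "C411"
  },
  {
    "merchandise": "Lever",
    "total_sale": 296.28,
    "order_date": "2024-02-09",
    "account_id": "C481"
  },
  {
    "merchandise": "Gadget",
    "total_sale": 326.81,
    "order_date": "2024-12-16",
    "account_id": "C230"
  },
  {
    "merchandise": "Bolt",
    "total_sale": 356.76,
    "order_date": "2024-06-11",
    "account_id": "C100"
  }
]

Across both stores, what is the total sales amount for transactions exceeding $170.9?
2597.49

Schema mapping: "sale_amount" (store_east) = "total_sale" (store_central) = sale amount

Sum of sales > $170.9 in store_east: 1108.94
Sum of sales > $170.9 in store_central: 1488.55

Total: 1108.94 + 1488.55 = 2597.49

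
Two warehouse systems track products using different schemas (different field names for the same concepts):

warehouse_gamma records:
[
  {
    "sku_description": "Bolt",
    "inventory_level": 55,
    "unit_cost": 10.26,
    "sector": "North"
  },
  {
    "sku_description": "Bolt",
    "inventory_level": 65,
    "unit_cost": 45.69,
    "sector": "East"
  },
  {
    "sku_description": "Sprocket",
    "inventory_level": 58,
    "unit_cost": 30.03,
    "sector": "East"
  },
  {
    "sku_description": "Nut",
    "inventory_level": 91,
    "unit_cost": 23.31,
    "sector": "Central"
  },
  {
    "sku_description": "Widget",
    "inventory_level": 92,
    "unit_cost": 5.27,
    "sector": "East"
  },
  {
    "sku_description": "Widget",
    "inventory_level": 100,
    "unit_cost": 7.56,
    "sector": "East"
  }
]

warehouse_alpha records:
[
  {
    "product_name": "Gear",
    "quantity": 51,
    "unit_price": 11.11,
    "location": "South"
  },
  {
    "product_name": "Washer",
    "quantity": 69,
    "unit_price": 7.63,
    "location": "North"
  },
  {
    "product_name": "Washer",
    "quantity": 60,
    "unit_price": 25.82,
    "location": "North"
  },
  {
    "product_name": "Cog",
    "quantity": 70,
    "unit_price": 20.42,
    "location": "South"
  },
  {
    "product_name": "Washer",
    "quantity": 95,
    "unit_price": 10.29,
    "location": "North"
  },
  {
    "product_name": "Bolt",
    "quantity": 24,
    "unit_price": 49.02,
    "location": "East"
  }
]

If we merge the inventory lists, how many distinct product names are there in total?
7

Schema mapping: "sku_description" (warehouse_gamma) = "product_name" (warehouse_alpha) = product name

Products in warehouse_gamma: ['Bolt', 'Nut', 'Sprocket', 'Widget']
Products in warehouse_alpha: ['Bolt', 'Cog', 'Gear', 'Washer']

Union (unique products): ['Bolt', 'Cog', 'Gear', 'Nut', 'Sprocket', 'Washer', 'Widget']
Count: 7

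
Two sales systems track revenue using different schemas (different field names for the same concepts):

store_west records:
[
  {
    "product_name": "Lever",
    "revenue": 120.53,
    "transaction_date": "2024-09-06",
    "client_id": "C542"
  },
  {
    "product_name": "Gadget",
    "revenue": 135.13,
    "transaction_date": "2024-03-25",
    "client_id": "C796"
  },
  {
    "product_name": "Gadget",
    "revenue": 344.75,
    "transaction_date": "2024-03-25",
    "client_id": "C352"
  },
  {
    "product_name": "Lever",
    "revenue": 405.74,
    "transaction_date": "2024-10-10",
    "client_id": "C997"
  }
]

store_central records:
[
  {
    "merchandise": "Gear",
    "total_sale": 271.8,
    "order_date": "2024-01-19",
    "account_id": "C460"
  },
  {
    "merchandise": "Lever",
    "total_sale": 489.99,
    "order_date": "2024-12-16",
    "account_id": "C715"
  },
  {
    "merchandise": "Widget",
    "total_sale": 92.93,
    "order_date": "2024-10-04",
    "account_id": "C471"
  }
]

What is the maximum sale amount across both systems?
489.99

Reconcile: "revenue" (store_west) = "total_sale" (store_central) = sale amount

Maximum in store_west: 405.74
Maximum in store_central: 489.99

Overall maximum: max(405.74, 489.99) = 489.99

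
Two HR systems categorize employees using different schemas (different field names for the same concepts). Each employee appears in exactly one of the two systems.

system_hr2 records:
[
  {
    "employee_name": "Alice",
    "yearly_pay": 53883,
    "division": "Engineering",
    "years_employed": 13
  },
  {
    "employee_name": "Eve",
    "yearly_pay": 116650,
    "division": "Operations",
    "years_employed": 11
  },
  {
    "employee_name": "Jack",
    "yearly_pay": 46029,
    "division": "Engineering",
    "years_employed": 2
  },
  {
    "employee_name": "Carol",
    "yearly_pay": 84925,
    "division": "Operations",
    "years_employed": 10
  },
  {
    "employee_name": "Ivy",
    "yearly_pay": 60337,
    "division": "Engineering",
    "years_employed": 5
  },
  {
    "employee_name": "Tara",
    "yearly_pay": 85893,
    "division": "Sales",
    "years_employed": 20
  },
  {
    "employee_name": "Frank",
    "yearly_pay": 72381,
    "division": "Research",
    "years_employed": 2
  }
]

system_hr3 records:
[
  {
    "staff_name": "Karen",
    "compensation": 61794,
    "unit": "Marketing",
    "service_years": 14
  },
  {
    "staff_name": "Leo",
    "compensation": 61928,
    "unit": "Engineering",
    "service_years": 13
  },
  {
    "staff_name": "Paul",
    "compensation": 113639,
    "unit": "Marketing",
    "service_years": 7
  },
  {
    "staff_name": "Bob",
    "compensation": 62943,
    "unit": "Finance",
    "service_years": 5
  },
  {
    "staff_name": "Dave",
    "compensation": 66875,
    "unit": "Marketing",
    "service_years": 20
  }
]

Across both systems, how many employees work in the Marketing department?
3

Schema mapping: "division" (system_hr2) = "unit" (system_hr3) = department

Marketing employees in system_hr2: 0
Marketing employees in system_hr3: 3

Total in Marketing: 0 + 3 = 3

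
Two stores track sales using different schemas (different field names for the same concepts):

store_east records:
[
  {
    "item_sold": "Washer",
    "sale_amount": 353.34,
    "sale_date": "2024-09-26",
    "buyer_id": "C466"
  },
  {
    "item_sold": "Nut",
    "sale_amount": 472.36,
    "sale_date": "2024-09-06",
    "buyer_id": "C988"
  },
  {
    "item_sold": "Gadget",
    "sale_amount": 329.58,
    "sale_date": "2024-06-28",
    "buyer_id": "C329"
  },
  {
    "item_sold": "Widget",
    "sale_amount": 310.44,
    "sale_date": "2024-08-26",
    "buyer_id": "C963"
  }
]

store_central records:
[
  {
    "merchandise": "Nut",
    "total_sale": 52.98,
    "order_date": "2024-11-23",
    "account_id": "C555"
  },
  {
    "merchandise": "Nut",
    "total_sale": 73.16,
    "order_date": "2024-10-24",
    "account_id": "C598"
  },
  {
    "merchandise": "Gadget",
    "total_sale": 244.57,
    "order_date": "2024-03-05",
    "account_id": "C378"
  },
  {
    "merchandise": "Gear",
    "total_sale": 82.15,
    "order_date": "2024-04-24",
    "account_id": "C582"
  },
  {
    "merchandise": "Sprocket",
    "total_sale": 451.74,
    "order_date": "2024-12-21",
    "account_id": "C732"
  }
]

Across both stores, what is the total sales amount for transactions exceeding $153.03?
2162.03

Schema mapping: "sale_amount" (store_east) = "total_sale" (store_central) = sale amount

Sum of sales > $153.03 in store_east: 1465.72
Sum of sales > $153.03 in store_central: 696.31

Total: 1465.72 + 696.31 = 2162.03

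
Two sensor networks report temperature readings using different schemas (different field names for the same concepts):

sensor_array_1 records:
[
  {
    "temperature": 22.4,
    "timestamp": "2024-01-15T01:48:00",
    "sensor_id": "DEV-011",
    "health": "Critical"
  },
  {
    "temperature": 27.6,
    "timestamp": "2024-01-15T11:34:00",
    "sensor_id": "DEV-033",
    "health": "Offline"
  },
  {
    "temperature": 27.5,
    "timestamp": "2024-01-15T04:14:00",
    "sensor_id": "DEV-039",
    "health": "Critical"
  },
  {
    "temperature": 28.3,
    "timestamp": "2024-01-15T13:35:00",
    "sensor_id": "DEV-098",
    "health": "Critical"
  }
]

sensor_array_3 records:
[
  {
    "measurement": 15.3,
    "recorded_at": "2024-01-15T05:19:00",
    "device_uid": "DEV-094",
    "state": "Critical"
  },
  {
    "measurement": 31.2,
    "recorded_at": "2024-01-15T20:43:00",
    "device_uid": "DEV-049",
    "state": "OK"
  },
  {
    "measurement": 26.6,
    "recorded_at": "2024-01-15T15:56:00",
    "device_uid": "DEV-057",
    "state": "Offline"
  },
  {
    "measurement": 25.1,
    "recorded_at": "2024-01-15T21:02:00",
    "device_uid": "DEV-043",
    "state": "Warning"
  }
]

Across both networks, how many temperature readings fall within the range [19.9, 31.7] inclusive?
7

Schema mapping: "temperature" (sensor_array_1) = "measurement" (sensor_array_3) = temperature

Readings in [19.9, 31.7] from sensor_array_1: 4
Readings in [19.9, 31.7] from sensor_array_3: 3

Total count: 4 + 3 = 7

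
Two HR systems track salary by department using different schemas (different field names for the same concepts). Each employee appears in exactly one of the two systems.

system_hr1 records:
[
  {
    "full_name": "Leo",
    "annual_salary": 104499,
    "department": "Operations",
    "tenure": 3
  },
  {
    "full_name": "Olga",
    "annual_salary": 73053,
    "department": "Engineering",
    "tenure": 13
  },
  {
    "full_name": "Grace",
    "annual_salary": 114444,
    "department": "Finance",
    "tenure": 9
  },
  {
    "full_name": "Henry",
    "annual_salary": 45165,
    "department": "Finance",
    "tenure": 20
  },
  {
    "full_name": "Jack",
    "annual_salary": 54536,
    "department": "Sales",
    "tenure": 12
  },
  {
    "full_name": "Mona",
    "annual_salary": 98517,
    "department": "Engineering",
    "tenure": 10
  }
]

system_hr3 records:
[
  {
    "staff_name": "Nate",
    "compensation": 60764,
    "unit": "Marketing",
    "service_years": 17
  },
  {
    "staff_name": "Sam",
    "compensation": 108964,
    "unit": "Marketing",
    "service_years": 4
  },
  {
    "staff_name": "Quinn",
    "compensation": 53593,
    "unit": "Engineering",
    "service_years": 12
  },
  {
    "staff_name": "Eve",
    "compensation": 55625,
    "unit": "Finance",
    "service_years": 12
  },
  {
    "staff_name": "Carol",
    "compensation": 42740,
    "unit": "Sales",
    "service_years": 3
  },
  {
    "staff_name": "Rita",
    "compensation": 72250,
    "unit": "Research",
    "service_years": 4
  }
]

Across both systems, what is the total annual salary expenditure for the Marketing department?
169728

Schema mappings:
- "department" (system_hr1) = "unit" (system_hr3) = department
- "annual_salary" (system_hr1) = "compensation" (system_hr3) = salary

Marketing salaries from system_hr1: 0
Marketing salaries from system_hr3: 169728

Total: 0 + 169728 = 169728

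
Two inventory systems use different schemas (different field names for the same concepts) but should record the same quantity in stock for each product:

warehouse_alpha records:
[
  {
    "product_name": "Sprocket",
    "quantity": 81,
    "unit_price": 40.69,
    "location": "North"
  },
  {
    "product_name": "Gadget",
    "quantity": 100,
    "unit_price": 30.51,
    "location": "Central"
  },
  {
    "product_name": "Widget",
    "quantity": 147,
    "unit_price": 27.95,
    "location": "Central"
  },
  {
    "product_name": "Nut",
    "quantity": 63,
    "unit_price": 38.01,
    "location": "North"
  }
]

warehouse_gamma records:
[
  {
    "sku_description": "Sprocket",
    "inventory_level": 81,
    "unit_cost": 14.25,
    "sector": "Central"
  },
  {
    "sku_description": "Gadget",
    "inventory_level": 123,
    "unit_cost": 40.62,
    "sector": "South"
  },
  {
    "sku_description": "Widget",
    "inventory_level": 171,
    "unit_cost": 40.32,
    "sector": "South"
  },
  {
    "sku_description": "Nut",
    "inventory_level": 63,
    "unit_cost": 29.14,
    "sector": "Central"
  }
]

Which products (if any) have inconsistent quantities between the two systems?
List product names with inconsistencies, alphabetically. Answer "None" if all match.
Gadget, Widget

Schema mappings:
- "product_name" (warehouse_alpha) = "sku_description" (warehouse_gamma) = product name
- "quantity" (warehouse_alpha) = "inventory_level" (warehouse_gamma) = quantity

Comparison:
  Sprocket: 81 vs 81 - MATCH
  Gadget: 100 vs 123 - MISMATCH
  Widget: 147 vs 171 - MISMATCH
  Nut: 63 vs 63 - MATCH

Products with inconsistencies: Gadget, Widget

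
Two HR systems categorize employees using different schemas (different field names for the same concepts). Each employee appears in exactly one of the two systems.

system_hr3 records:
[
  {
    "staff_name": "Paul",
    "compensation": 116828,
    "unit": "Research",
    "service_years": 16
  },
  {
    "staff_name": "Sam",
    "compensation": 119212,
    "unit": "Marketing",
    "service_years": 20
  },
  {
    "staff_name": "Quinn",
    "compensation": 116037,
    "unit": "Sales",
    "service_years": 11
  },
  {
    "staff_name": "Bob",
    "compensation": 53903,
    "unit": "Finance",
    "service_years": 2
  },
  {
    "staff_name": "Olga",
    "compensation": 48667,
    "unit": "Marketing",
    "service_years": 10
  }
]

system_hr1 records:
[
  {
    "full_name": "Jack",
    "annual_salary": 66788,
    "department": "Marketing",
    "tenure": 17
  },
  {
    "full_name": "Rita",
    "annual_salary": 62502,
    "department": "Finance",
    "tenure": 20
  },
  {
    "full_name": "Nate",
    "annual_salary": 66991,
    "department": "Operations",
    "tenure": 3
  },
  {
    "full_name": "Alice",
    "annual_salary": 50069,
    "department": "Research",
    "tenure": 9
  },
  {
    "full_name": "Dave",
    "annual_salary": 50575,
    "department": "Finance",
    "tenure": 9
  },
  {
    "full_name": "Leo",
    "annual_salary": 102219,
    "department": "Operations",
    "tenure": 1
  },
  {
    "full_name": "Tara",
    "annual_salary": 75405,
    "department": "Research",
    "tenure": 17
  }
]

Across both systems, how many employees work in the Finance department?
3

Schema mapping: "unit" (system_hr3) = "department" (system_hr1) = department

Finance employees in system_hr3: 1
Finance employees in system_hr1: 2

Total in Finance: 1 + 2 = 3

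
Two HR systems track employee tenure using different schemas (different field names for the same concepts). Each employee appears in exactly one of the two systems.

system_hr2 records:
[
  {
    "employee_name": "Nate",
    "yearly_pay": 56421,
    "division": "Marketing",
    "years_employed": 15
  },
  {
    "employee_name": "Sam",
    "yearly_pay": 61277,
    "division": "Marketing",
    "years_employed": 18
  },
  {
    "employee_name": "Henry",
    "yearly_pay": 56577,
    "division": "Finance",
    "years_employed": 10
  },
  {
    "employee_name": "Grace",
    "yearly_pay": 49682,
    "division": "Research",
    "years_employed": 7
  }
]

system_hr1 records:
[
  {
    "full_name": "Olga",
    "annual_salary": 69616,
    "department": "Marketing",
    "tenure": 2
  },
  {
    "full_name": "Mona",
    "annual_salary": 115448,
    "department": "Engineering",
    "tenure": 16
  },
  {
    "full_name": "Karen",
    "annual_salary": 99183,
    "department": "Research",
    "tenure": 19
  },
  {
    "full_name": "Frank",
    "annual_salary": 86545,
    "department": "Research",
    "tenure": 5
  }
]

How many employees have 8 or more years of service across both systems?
5

Reconcile schemas: "years_employed" (system_hr2) = "tenure" (system_hr1) = years of service

From system_hr2: 3 employees with >= 8 years
From system_hr1: 2 employees with >= 8 years

Total: 3 + 2 = 5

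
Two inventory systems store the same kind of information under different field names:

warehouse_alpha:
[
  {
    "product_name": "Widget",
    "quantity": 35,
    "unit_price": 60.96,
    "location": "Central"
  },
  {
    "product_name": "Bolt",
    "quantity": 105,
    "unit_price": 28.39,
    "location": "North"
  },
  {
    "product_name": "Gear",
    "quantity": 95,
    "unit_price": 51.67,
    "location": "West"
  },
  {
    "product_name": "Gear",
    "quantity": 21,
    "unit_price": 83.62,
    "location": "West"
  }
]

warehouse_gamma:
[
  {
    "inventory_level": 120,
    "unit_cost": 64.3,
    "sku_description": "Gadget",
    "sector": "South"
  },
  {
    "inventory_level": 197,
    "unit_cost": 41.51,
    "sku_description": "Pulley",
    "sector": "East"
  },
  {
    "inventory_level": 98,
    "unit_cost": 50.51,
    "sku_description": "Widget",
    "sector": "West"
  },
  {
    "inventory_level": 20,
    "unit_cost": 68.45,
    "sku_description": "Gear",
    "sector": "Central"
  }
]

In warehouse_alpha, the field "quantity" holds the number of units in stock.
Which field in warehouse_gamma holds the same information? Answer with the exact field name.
inventory_level

In warehouse_alpha, "quantity" holds the number of units in stock.
The fields in warehouse_gamma are: "inventory_level", "unit_cost", "sku_description", "sector".
"inventory_level" is the match: the name refers to the same concept and its values are whole-number counts (e.g. 120, 197).
The other fields ("unit_cost", "sku_description", "sector") hold different kinds of data.

So "quantity" in warehouse_alpha corresponds to "inventory_level" in warehouse_gamma.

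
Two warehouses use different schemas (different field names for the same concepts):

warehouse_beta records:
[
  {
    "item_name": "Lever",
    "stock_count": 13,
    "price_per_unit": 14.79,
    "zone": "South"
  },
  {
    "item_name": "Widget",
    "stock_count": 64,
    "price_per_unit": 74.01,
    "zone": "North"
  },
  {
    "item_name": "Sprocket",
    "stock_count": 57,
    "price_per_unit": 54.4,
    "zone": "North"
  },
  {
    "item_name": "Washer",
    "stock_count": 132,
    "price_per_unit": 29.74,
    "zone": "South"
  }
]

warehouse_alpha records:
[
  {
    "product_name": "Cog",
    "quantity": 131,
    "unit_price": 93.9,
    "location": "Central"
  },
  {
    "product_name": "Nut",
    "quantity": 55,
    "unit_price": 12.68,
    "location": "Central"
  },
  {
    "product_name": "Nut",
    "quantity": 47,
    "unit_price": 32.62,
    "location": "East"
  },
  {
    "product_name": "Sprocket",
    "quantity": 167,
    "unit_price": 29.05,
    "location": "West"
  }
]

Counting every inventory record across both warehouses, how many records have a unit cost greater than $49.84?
3

Schema mapping: "price_per_unit" (warehouse_beta) = "unit_price" (warehouse_alpha) = unit cost

Records > $49.84 in warehouse_beta: 2
Records > $49.84 in warehouse_alpha: 1

Total count: 2 + 1 = 3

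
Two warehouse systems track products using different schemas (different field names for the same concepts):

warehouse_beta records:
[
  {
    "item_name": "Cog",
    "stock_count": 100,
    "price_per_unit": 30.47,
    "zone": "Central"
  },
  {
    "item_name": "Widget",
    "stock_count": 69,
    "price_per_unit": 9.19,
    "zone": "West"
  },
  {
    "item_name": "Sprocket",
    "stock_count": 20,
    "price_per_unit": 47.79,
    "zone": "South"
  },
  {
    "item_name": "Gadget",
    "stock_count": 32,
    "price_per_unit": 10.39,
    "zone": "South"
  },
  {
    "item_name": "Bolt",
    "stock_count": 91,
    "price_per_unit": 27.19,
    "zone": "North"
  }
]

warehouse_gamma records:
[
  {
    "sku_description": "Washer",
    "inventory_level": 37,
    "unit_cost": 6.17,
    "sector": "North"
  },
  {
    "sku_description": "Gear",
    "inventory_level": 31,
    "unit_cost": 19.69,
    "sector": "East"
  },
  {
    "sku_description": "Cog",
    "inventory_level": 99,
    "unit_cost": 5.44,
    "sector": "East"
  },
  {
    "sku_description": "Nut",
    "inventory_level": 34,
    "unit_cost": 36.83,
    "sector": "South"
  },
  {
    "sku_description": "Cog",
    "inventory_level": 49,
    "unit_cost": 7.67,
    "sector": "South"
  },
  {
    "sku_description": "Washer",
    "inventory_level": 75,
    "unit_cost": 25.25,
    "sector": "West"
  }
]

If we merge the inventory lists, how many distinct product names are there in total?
8

Schema mapping: "item_name" (warehouse_beta) = "sku_description" (warehouse_gamma) = product name

Products in warehouse_beta: ['Bolt', 'Cog', 'Gadget', 'Sprocket', 'Widget']
Products in warehouse_gamma: ['Cog', 'Gear', 'Nut', 'Washer']

Union (unique products): ['Bolt', 'Cog', 'Gadget', 'Gear', 'Nut', 'Sprocket', 'Washer', 'Widget']
Count: 8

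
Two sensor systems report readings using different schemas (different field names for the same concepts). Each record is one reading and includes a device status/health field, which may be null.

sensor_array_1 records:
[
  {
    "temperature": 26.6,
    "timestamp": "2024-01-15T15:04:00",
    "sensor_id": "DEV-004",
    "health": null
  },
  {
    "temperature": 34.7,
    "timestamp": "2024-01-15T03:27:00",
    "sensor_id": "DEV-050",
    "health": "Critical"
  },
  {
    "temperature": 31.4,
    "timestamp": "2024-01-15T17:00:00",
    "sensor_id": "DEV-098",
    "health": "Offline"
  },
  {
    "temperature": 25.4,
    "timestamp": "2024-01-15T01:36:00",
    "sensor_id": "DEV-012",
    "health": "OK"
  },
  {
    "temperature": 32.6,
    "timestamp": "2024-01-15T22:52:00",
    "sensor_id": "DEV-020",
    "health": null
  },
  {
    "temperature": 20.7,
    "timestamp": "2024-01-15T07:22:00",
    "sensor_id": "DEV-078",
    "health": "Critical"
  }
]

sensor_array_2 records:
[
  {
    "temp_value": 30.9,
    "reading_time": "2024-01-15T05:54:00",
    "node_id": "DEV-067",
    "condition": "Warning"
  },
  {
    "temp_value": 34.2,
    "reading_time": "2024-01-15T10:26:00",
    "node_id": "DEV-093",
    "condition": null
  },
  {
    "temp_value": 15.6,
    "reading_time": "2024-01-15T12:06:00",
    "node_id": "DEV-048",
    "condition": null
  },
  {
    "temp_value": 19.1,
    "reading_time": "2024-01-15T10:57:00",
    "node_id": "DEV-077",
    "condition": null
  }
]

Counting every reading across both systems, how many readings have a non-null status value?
5

Schema mapping: "health" (sensor_array_1) = "condition" (sensor_array_2) = status

Non-null in sensor_array_1: 4
Non-null in sensor_array_2: 1

Total non-null: 4 + 1 = 5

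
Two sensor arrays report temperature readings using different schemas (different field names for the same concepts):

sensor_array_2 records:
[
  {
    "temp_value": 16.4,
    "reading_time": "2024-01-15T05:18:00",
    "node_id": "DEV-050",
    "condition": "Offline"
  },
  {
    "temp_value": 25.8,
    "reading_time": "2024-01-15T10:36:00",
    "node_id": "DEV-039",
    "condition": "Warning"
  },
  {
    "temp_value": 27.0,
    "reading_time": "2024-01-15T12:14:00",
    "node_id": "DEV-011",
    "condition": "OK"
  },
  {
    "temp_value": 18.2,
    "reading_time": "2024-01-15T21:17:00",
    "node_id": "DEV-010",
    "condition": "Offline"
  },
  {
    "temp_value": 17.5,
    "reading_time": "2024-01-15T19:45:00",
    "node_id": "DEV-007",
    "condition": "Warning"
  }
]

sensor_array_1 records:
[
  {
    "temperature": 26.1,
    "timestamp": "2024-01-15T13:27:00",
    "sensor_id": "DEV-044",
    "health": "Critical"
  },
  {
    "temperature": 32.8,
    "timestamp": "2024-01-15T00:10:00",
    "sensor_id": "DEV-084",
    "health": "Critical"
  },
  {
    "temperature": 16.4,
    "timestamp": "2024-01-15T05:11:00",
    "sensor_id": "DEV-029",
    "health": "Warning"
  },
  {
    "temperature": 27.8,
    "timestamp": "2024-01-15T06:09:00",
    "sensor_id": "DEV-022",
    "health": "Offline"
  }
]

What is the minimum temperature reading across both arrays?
16.4

Schema mapping: "temp_value" (sensor_array_2) = "temperature" (sensor_array_1) = temperature reading

Minimum in sensor_array_2: 16.4
Minimum in sensor_array_1: 16.4

Overall minimum: min(16.4, 16.4) = 16.4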